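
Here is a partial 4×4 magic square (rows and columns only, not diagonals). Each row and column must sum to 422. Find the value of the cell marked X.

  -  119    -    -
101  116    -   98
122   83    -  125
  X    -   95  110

113

The remaining cell in row 2 is (2,3) = 422 − 315 = 107.
Row 3 needs 422; the known cells sum to 330, so (3,3) = 92.
Using column 2: 119 + 116 + 83 + ? → (4,2) = 422 − 318 = 104.
The remaining cell in column 3 is (1,3) = 422 − 294 = 128.
The remaining cell in column 4 is (1,4) = 422 − 333 = 89.
Row 1 needs 422; the known cells sum to 336, so (1,1) = 86.
Row 4 must total 422; the given cells sum to 309, so (4,1) = 113.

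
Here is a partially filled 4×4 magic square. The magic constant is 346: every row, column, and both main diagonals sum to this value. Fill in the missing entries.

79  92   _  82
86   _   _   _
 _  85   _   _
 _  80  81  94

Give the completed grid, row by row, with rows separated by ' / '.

The remaining cell in row 1 is (1,3) = 346 − 253 = 93.
Row 4: 80 + 81 + 94 + ? = 346, so (4,1) = 91.
The remaining cell in column 1 is (3,1) = 346 − 256 = 90.
The remaining cell in column 2 is (2,2) = 346 − 257 = 89.
Main diagonal must total 346; the given cells sum to 262, so (3,3) = 84.
Using anti-diagonal: 82 + 85 + 91 + ? → (2,3) = 346 − 258 = 88.
Row 2 needs 346; the known cells sum to 263, so (2,4) = 83.
Row 3: 90 + 85 + 84 + ? = 346, so (3,4) = 87.

79 92 93 82 / 86 89 88 83 / 90 85 84 87 / 91 80 81 94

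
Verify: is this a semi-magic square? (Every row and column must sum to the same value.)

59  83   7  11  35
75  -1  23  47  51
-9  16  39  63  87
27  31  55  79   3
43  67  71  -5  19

No — row 3 sums to 196 but column 5 sums to 195.

Row 1: 59 + 83 + 7 + 11 + 35 = 195.
Row 2: 75 + (-1) + 23 + 47 + 51 = 195.
Row 3: -9 + 16 + 39 + 63 + 87 = 196.
Row 4: 27 + 31 + 55 + 79 + 3 = 195.
Row 5: 43 + 67 + 71 + (-5) + 19 = 195.
Column 1: 59 + 75 + (-9) + 27 + 43 = 195.
Column 2: 83 + (-1) + 16 + 31 + 67 = 196.
Column 3: 7 + 23 + 39 + 55 + 71 = 195.
Column 4: 11 + 47 + 63 + 79 + (-5) = 195.
Column 5: 35 + 51 + 87 + 3 + 19 = 195.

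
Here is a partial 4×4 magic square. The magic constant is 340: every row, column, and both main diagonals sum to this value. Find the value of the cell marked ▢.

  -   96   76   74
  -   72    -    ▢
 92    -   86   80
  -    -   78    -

98

Row 1 needs 340; the known cells sum to 246, so (1,1) = 94.
From row 3, 340 − (92 + 86 + 80) gives (3,2) = 82.
Column 2: 96 + 72 + 82 + ? = 340, so (4,2) = 90.
Column 3 must total 340; the given cells sum to 240, so (2,3) = 100.
Main diagonal must total 340; the given cells sum to 252, so (4,4) = 88.
Using anti-diagonal: 74 + 100 + 82 + ? → (4,1) = 340 − 256 = 84.
Column 1: 94 + 92 + 84 + ? = 340, so (2,1) = 70.
The remaining cell in column 4 is (2,4) = 340 − 242 = 98.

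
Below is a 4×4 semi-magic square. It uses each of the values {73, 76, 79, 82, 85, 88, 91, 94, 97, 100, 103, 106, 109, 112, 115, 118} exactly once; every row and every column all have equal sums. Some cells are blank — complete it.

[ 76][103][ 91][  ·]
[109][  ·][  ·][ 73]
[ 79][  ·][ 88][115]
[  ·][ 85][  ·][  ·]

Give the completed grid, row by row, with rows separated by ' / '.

76 103 91 112 / 109 94 106 73 / 79 100 88 115 / 118 85 97 82

The 16 entries sum to 1528, so each line sums to 1528/4 = 382.
Row 1: 76 + 103 + 91 + ? = 382, so (1,4) = 112.
Row 3 must total 382; the given cells sum to 282, so (3,2) = 100.
Column 1 must total 382; the given cells sum to 264, so (4,1) = 118.
Column 2: 103 + 100 + 85 + ? = 382, so (2,2) = 94.
Using column 4: 112 + 73 + 115 + ? → (4,4) = 382 − 300 = 82.
From row 2, 382 − (109 + 94 + 73) gives (2,3) = 106.
Row 4: 118 + 85 + 82 + ? = 382, so (4,3) = 97.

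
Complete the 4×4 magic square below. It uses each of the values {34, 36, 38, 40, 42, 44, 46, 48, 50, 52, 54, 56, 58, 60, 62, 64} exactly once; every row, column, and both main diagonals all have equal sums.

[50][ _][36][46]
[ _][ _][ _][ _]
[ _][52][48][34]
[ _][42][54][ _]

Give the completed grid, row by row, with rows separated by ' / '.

50 64 36 46 / 44 38 58 56 / 62 52 48 34 / 40 42 54 60

The 16 entries sum to 784, so each line sums to 784/4 = 196.
The remaining cell in row 1 is (1,2) = 196 − 132 = 64.
Row 3 needs 196; the known cells sum to 134, so (3,1) = 62.
Column 2: 64 + 52 + 42 + ? = 196, so (2,2) = 38.
From column 3, 196 − (36 + 48 + 54) gives (2,3) = 58.
Using main diagonal: 50 + 38 + 48 + ? → (4,4) = 196 − 136 = 60.
Anti-diagonal must total 196; the given cells sum to 156, so (4,1) = 40.
Column 1 must total 196; the given cells sum to 152, so (2,1) = 44.
Column 4 needs 196; the known cells sum to 140, so (2,4) = 56.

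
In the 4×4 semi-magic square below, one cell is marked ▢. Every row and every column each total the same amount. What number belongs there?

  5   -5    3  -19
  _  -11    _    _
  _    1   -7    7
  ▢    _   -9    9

Row 1 is complete and sums to -16; that is the magic constant.
Using row 3: 1 + (-7) + 7 + ? → (3,1) = -16 − 1 = -17.
From column 2, -16 − (-5 + (-11) + 1) gives (4,2) = -1.
The remaining cell in column 3 is (2,3) = -16 − (-13) = -3.
Column 4 needs -16; the known cells sum to -3, so (2,4) = -13.
Row 2: -11 + (-3) + (-13) + ? = -16, so (2,1) = 11.
Row 4: -1 + (-9) + 9 + ? = -16, so (4,1) = -15.

-15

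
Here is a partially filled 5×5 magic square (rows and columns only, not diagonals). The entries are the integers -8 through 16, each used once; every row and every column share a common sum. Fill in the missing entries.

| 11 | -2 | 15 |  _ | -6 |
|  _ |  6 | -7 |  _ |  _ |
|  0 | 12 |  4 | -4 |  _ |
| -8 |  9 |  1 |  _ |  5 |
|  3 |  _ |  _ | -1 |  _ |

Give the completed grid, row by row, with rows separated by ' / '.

The entries are -8 through 16, which sum to 100, so each line sums to 100/5 = 20.
From row 1, 20 − (11 + (-2) + 15 + (-6)) gives (1,4) = 2.
The remaining cell in row 3 is (3,5) = 20 − 12 = 8.
Row 4 needs 20; the known cells sum to 7, so (4,4) = 13.
The remaining cell in column 1 is (2,1) = 20 − 6 = 14.
Column 2 must total 20; the given cells sum to 25, so (5,2) = -5.
The remaining cell in column 3 is (5,3) = 20 − 13 = 7.
Using column 4: 2 + (-4) + 13 + (-1) + ? → (2,4) = 20 − 10 = 10.
Row 2 needs 20; the known cells sum to 23, so (2,5) = -3.
Row 5: 3 + (-5) + 7 + (-1) + ? = 20, so (5,5) = 16.

11 -2 15 2 -6 / 14 6 -7 10 -3 / 0 12 4 -4 8 / -8 9 1 13 5 / 3 -5 7 -1 16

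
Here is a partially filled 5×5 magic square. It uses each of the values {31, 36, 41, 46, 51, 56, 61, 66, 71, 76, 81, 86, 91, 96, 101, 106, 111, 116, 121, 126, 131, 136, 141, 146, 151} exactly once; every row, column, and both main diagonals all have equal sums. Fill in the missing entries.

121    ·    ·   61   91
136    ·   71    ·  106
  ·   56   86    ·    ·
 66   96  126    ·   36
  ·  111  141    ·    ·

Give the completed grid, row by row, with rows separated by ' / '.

121 151 31 61 91 / 136 41 71 101 106 / 51 56 86 116 146 / 66 96 126 131 36 / 81 111 141 46 76

The 25 entries sum to 2275, so each line sums to 2275/5 = 455.
Row 4 must total 455; the given cells sum to 324, so (4,4) = 131.
The remaining cell in column 3 is (1,3) = 455 − 424 = 31.
The remaining cell in row 1 is (1,2) = 455 − 304 = 151.
The remaining cell in column 2 is (2,2) = 455 − 414 = 41.
Main diagonal needs 455; the known cells sum to 379, so (5,5) = 76.
Row 2 must total 455; the given cells sum to 354, so (2,4) = 101.
Column 5: 91 + 106 + 36 + 76 + ? = 455, so (3,5) = 146.
Anti-diagonal needs 455; the known cells sum to 374, so (5,1) = 81.
Row 5 must total 455; the given cells sum to 409, so (5,4) = 46.
Column 1 must total 455; the given cells sum to 404, so (3,1) = 51.
The remaining cell in column 4 is (3,4) = 455 − 339 = 116.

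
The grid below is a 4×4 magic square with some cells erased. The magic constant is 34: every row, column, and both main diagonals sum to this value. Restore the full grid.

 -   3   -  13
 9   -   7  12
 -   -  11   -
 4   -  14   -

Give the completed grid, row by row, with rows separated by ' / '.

16 3 2 13 / 9 6 7 12 / 5 10 11 8 / 4 15 14 1

Row 2 must total 34; the given cells sum to 28, so (2,2) = 6.
Column 3 must total 34; the given cells sum to 32, so (1,3) = 2.
Anti-diagonal must total 34; the given cells sum to 24, so (3,2) = 10.
Using row 1: 3 + 2 + 13 + ? → (1,1) = 34 − 18 = 16.
Column 1 needs 34; the known cells sum to 29, so (3,1) = 5.
Column 2 must total 34; the given cells sum to 19, so (4,2) = 15.
Main diagonal: 16 + 6 + 11 + ? = 34, so (4,4) = 1.
The remaining cell in row 3 is (3,4) = 34 − 26 = 8.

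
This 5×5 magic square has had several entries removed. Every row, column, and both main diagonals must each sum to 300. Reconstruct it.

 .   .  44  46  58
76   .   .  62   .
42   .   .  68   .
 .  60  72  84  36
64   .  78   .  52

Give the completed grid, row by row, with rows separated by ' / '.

70 82 44 46 58 / 76 38 50 62 74 / 42 54 56 68 80 / 48 60 72 84 36 / 64 66 78 40 52

Row 4: 60 + 72 + 84 + 36 + ? = 300, so (4,1) = 48.
Column 1: 76 + 42 + 48 + 64 + ? = 300, so (1,1) = 70.
Column 4: 46 + 62 + 68 + 84 + ? = 300, so (5,4) = 40.
Anti-diagonal: 58 + 62 + 60 + 64 + ? = 300, so (3,3) = 56.
Row 1: 70 + 44 + 46 + 58 + ? = 300, so (1,2) = 82.
From row 5, 300 − (64 + 78 + 40 + 52) gives (5,2) = 66.
Using column 3: 44 + 56 + 72 + 78 + ? → (2,3) = 300 − 250 = 50.
Main diagonal must total 300; the given cells sum to 262, so (2,2) = 38.
The remaining cell in row 2 is (2,5) = 300 − 226 = 74.
Using column 2: 82 + 38 + 60 + 66 + ? → (3,2) = 300 − 246 = 54.
Using column 5: 58 + 74 + 36 + 52 + ? → (3,5) = 300 − 220 = 80.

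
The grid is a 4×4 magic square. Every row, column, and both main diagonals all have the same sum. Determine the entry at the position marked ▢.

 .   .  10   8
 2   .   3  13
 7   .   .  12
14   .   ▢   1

Column 4 is complete and sums to 34; that is the magic constant.
Row 2 needs 34; the known cells sum to 18, so (2,2) = 16.
The remaining cell in column 1 is (1,1) = 34 − 23 = 11.
Using main diagonal: 11 + 16 + 1 + ? → (3,3) = 34 − 28 = 6.
From anti-diagonal, 34 − (8 + 3 + 14) gives (3,2) = 9.
From row 1, 34 − (11 + 10 + 8) gives (1,2) = 5.
Column 2: 5 + 16 + 9 + ? = 34, so (4,2) = 4.
Column 3 must total 34; the given cells sum to 19, so (4,3) = 15.

15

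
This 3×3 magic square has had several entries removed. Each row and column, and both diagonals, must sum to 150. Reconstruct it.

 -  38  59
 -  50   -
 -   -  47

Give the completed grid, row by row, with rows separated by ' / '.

53 38 59 / 56 50 44 / 41 62 47

Row 1: 38 + 59 + ? = 150, so (1,1) = 53.
Column 2: 38 + 50 + ? = 150, so (3,2) = 62.
The remaining cell in column 3 is (2,3) = 150 − 106 = 44.
Anti-diagonal needs 150; the known cells sum to 109, so (3,1) = 41.
From row 2, 150 − (50 + 44) gives (2,1) = 56.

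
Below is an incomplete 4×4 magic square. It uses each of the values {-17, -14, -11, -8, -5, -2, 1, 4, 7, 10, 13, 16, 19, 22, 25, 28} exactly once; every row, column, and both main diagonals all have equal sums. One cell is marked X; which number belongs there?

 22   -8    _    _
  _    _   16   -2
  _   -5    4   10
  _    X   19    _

The 16 entries sum to 88, so each line sums to 88/4 = 22.
Row 3: -5 + 4 + 10 + ? = 22, so (3,1) = 13.
From column 3, 22 − (16 + 4 + 19) gives (1,3) = -17.
From row 1, 22 − (22 + (-8) + (-17)) gives (1,4) = 25.
Column 4: 25 + (-2) + 10 + ? = 22, so (4,4) = -11.
From main diagonal, 22 − (22 + 4 + (-11)) gives (2,2) = 7.
Using anti-diagonal: 25 + 16 + (-5) + ? → (4,1) = 22 − 36 = -14.
Row 2: 7 + 16 + (-2) + ? = 22, so (2,1) = 1.
From row 4, 22 − (-14 + 19 + (-11)) gives (4,2) = 28.

28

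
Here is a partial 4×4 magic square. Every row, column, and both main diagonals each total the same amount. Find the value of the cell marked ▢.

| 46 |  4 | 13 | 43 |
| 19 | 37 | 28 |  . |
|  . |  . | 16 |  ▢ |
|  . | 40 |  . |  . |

Row 1 is complete and sums to 106; that is the magic constant.
Row 2: 19 + 37 + 28 + ? = 106, so (2,4) = 22.
Column 2 must total 106; the given cells sum to 81, so (3,2) = 25.
Column 3 needs 106; the known cells sum to 57, so (4,3) = 49.
Using main diagonal: 46 + 37 + 16 + ? → (4,4) = 106 − 99 = 7.
The remaining cell in anti-diagonal is (4,1) = 106 − 96 = 10.
Column 1 needs 106; the known cells sum to 75, so (3,1) = 31.
The remaining cell in column 4 is (3,4) = 106 − 72 = 34.

34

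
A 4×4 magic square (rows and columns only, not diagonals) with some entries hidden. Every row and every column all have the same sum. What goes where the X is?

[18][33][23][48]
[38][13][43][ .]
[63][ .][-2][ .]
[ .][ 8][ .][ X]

53

Row 1 is complete and sums to 122; that is the magic constant.
Row 2 must total 122; the given cells sum to 94, so (2,4) = 28.
Column 1 must total 122; the given cells sum to 119, so (4,1) = 3.
Column 2 must total 122; the given cells sum to 54, so (3,2) = 68.
The remaining cell in column 3 is (4,3) = 122 − 64 = 58.
Row 3 needs 122; the known cells sum to 129, so (3,4) = -7.
The remaining cell in row 4 is (4,4) = 122 − 69 = 53.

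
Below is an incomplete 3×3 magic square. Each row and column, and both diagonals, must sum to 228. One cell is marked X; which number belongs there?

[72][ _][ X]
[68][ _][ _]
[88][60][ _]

Row 3 needs 228; the known cells sum to 148, so (3,3) = 80.
The remaining cell in main diagonal is (2,2) = 228 − 152 = 76.
Using anti-diagonal: 76 + 88 + ? → (1,3) = 228 − 164 = 64.

64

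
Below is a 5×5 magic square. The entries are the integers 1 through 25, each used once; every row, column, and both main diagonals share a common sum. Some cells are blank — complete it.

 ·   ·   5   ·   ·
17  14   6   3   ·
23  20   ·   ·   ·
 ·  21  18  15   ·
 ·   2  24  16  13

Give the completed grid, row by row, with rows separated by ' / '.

11 8 5 22 19 / 17 14 6 3 25 / 23 20 12 9 1 / 4 21 18 15 7 / 10 2 24 16 13

The entries are 1 through 25, which sum to 325, so each line sums to 325/5 = 65.
From row 2, 65 − (17 + 14 + 6 + 3) gives (2,5) = 25.
Row 5 needs 65; the known cells sum to 55, so (5,1) = 10.
Column 2: 14 + 20 + 21 + 2 + ? = 65, so (1,2) = 8.
The remaining cell in column 3 is (3,3) = 65 − 53 = 12.
Main diagonal must total 65; the given cells sum to 54, so (1,1) = 11.
The remaining cell in anti-diagonal is (1,5) = 65 − 46 = 19.
From row 1, 65 − (11 + 8 + 5 + 19) gives (1,4) = 22.
Column 1: 11 + 17 + 23 + 10 + ? = 65, so (4,1) = 4.
Column 4: 22 + 3 + 15 + 16 + ? = 65, so (3,4) = 9.
Row 3: 23 + 20 + 12 + 9 + ? = 65, so (3,5) = 1.
Row 4: 4 + 21 + 18 + 15 + ? = 65, so (4,5) = 7.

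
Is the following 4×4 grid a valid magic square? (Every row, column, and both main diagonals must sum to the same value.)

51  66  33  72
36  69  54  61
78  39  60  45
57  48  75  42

Row 1: 51 + 66 + 33 + 72 = 222.
Row 2: 36 + 69 + 54 + 61 = 220.
Row 3: 78 + 39 + 60 + 45 = 222.
Row 4: 57 + 48 + 75 + 42 = 222.
Column 1: 51 + 36 + 78 + 57 = 222.
Column 2: 66 + 69 + 39 + 48 = 222.
Column 3: 33 + 54 + 60 + 75 = 222.
Column 4: 72 + 61 + 45 + 42 = 220.
Main diagonal: 51 + 69 + 60 + 42 = 222.
Anti-diagonal: 72 + 54 + 39 + 57 = 222.

No — column 4 sums to 220 but column 1 sums to 222.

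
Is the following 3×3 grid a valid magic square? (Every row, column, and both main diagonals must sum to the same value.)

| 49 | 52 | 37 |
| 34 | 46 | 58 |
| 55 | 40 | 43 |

Row 1: 49 + 52 + 37 = 138.
Row 2: 34 + 46 + 58 = 138.
Row 3: 55 + 40 + 43 = 138.
Column 1: 49 + 34 + 55 = 138.
Column 2: 52 + 46 + 40 = 138.
Column 3: 37 + 58 + 43 = 138.
Main diagonal: 49 + 46 + 43 = 138.
Anti-diagonal: 37 + 46 + 55 = 138.
All lines sum to 138.

Yes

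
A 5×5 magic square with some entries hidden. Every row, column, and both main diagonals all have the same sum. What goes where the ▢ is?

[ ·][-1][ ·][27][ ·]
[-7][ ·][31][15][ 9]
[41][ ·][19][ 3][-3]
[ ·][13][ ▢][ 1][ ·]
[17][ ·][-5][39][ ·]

7

Column 4 is complete and sums to 85; that is the magic constant.
Row 2: -7 + 31 + 15 + 9 + ? = 85, so (2,2) = 37.
Row 3 must total 85; the given cells sum to 60, so (3,2) = 25.
From column 2, 85 − (-1 + 37 + 25 + 13) gives (5,2) = 11.
Using anti-diagonal: 15 + 19 + 13 + 17 + ? → (1,5) = 85 − 64 = 21.
The remaining cell in row 5 is (5,5) = 85 − 62 = 23.
Column 5: 21 + 9 + (-3) + 23 + ? = 85, so (4,5) = 35.
Main diagonal needs 85; the known cells sum to 80, so (1,1) = 5.
Row 1 needs 85; the known cells sum to 52, so (1,3) = 33.
The remaining cell in column 1 is (4,1) = 85 − 56 = 29.
Column 3: 33 + 31 + 19 + (-5) + ? = 85, so (4,3) = 7.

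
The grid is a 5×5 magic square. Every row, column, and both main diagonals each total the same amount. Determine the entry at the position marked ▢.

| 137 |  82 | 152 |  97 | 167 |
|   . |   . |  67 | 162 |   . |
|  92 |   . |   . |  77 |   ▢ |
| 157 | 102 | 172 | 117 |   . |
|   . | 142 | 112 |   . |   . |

Row 1 is complete and sums to 635; that is the magic constant.
Row 4 must total 635; the given cells sum to 548, so (4,5) = 87.
Using column 3: 152 + 67 + 172 + 112 + ? → (3,3) = 635 − 503 = 132.
The remaining cell in column 4 is (5,4) = 635 − 453 = 182.
The remaining cell in anti-diagonal is (5,1) = 635 − 563 = 72.
The remaining cell in row 5 is (5,5) = 635 − 508 = 127.
Using column 1: 137 + 92 + 157 + 72 + ? → (2,1) = 635 − 458 = 177.
From main diagonal, 635 − (137 + 132 + 117 + 127) gives (2,2) = 122.
From row 2, 635 − (177 + 122 + 67 + 162) gives (2,5) = 107.
From column 2, 635 − (82 + 122 + 102 + 142) gives (3,2) = 187.
Column 5 needs 635; the known cells sum to 488, so (3,5) = 147.

147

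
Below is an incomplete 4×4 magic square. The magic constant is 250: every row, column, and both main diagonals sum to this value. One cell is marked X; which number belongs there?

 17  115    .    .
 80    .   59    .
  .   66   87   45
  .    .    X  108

10

Using row 3: 66 + 87 + 45 + ? → (3,1) = 250 − 198 = 52.
Column 1: 17 + 80 + 52 + ? = 250, so (4,1) = 101.
Main diagonal: 17 + 87 + 108 + ? = 250, so (2,2) = 38.
Anti-diagonal needs 250; the known cells sum to 226, so (1,4) = 24.
Row 1 needs 250; the known cells sum to 156, so (1,3) = 94.
Row 2: 80 + 38 + 59 + ? = 250, so (2,4) = 73.
Column 2 must total 250; the given cells sum to 219, so (4,2) = 31.
Using column 3: 94 + 59 + 87 + ? → (4,3) = 250 − 240 = 10.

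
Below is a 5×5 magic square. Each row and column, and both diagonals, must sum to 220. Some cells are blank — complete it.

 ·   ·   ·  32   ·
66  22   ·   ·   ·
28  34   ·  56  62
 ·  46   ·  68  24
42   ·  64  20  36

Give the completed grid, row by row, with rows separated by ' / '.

54 60 26 32 48 / 66 22 38 44 50 / 28 34 40 56 62 / 30 46 52 68 24 / 42 58 64 20 36

Using row 3: 28 + 34 + 56 + 62 + ? → (3,3) = 220 − 180 = 40.
The remaining cell in row 5 is (5,2) = 220 − 162 = 58.
From column 2, 220 − (22 + 34 + 46 + 58) gives (1,2) = 60.
The remaining cell in column 4 is (2,4) = 220 − 176 = 44.
Using main diagonal: 22 + 40 + 68 + 36 + ? → (1,1) = 220 − 166 = 54.
Anti-diagonal needs 220; the known cells sum to 172, so (1,5) = 48.
Row 1 needs 220; the known cells sum to 194, so (1,3) = 26.
Column 1 must total 220; the given cells sum to 190, so (4,1) = 30.
Column 5 needs 220; the known cells sum to 170, so (2,5) = 50.
The remaining cell in row 2 is (2,3) = 220 − 182 = 38.
Row 4: 30 + 46 + 68 + 24 + ? = 220, so (4,3) = 52.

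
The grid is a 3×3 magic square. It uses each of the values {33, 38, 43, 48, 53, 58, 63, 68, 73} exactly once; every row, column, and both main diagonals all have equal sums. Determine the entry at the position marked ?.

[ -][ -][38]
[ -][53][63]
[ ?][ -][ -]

68

The 9 entries sum to 477, so each line sums to 477/3 = 159.
From row 2, 159 − (53 + 63) gives (2,1) = 43.
The remaining cell in column 3 is (3,3) = 159 − 101 = 58.
Using main diagonal: 53 + 58 + ? → (1,1) = 159 − 111 = 48.
Anti-diagonal needs 159; the known cells sum to 91, so (3,1) = 68.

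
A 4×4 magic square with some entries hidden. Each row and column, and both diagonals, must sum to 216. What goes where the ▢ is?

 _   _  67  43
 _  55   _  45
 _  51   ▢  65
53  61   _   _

41

The remaining cell in column 2 is (1,2) = 216 − 167 = 49.
Column 4 needs 216; the known cells sum to 153, so (4,4) = 63.
The remaining cell in anti-diagonal is (2,3) = 216 − 147 = 69.
The remaining cell in row 1 is (1,1) = 216 − 159 = 57.
The remaining cell in row 2 is (2,1) = 216 − 169 = 47.
Row 4 must total 216; the given cells sum to 177, so (4,3) = 39.
From column 1, 216 − (57 + 47 + 53) gives (3,1) = 59.
Column 3 needs 216; the known cells sum to 175, so (3,3) = 41.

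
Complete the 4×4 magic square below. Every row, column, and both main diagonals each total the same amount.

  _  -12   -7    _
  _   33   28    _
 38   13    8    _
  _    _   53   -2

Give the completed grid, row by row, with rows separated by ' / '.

Column 3 is already complete: -7 + 28 + 8 + 53 = 82, so that is the magic constant.
The remaining cell in row 3 is (3,4) = 82 − 59 = 23.
Column 2 must total 82; the given cells sum to 34, so (4,2) = 48.
Main diagonal needs 82; the known cells sum to 39, so (1,1) = 43.
The remaining cell in row 1 is (1,4) = 82 − 24 = 58.
Row 4 must total 82; the given cells sum to 99, so (4,1) = -17.
Column 1 must total 82; the given cells sum to 64, so (2,1) = 18.
Column 4 must total 82; the given cells sum to 79, so (2,4) = 3.

43 -12 -7 58 / 18 33 28 3 / 38 13 8 23 / -17 48 53 -2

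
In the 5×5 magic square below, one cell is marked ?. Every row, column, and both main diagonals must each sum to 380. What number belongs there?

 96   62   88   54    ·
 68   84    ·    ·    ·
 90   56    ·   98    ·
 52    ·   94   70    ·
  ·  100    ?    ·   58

Row 1 must total 380; the given cells sum to 300, so (1,5) = 80.
From column 1, 380 − (96 + 68 + 90 + 52) gives (5,1) = 74.
Column 2: 62 + 84 + 56 + 100 + ? = 380, so (4,2) = 78.
From main diagonal, 380 − (96 + 84 + 70 + 58) gives (3,3) = 72.
Anti-diagonal must total 380; the given cells sum to 304, so (2,4) = 76.
From row 3, 380 − (90 + 56 + 72 + 98) gives (3,5) = 64.
The remaining cell in row 4 is (4,5) = 380 − 294 = 86.
The remaining cell in column 4 is (5,4) = 380 − 298 = 82.
Column 5 must total 380; the given cells sum to 288, so (2,5) = 92.
From row 2, 380 − (68 + 84 + 76 + 92) gives (2,3) = 60.
Row 5: 74 + 100 + 82 + 58 + ? = 380, so (5,3) = 66.

66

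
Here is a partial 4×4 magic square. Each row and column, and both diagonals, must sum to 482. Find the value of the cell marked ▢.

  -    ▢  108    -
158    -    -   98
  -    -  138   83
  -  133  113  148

Row 4 must total 482; the given cells sum to 394, so (4,1) = 88.
Column 3 must total 482; the given cells sum to 359, so (2,3) = 123.
The remaining cell in column 4 is (1,4) = 482 − 329 = 153.
Anti-diagonal needs 482; the known cells sum to 364, so (3,2) = 118.
Row 2: 158 + 123 + 98 + ? = 482, so (2,2) = 103.
From row 3, 482 − (118 + 138 + 83) gives (3,1) = 143.
The remaining cell in column 1 is (1,1) = 482 − 389 = 93.
From column 2, 482 − (103 + 118 + 133) gives (1,2) = 128.

128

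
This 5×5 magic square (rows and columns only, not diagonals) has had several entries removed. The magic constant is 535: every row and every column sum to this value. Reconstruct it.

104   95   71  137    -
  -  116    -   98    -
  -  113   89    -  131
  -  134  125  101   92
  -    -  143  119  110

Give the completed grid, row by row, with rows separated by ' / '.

Row 1: 104 + 95 + 71 + 137 + ? = 535, so (1,5) = 128.
Using row 4: 134 + 125 + 101 + 92 + ? → (4,1) = 535 − 452 = 83.
Using column 2: 95 + 116 + 113 + 134 + ? → (5,2) = 535 − 458 = 77.
From column 3, 535 − (71 + 89 + 125 + 143) gives (2,3) = 107.
From column 4, 535 − (137 + 98 + 101 + 119) gives (3,4) = 80.
Column 5: 128 + 131 + 92 + 110 + ? = 535, so (2,5) = 74.
Using row 2: 116 + 107 + 98 + 74 + ? → (2,1) = 535 − 395 = 140.
Row 3: 113 + 89 + 80 + 131 + ? = 535, so (3,1) = 122.
Row 5 must total 535; the given cells sum to 449, so (5,1) = 86.

104 95 71 137 128 / 140 116 107 98 74 / 122 113 89 80 131 / 83 134 125 101 92 / 86 77 143 119 110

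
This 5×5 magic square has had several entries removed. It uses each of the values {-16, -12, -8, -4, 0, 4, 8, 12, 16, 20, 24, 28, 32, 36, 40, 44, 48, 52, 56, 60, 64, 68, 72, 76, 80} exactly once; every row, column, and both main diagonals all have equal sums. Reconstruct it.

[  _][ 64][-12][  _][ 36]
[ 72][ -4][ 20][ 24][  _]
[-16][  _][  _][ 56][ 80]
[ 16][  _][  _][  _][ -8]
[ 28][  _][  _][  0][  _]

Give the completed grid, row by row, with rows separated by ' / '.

The 25 entries sum to 800, so each line sums to 800/5 = 160.
The remaining cell in row 2 is (2,5) = 160 − 112 = 48.
The remaining cell in column 1 is (1,1) = 160 − 100 = 60.
Column 5: 36 + 48 + 80 + (-8) + ? = 160, so (5,5) = 4.
The remaining cell in row 1 is (1,4) = 160 − 148 = 12.
The remaining cell in column 4 is (4,4) = 160 − 92 = 68.
From main diagonal, 160 − (60 + (-4) + 68 + 4) gives (3,3) = 32.
Anti-diagonal: 36 + 24 + 32 + 28 + ? = 160, so (4,2) = 40.
Row 3 must total 160; the given cells sum to 152, so (3,2) = 8.
Row 4 must total 160; the given cells sum to 116, so (4,3) = 44.
Column 2 needs 160; the known cells sum to 108, so (5,2) = 52.
From column 3, 160 − (-12 + 20 + 32 + 44) gives (5,3) = 76.

60 64 -12 12 36 / 72 -4 20 24 48 / -16 8 32 56 80 / 16 40 44 68 -8 / 28 52 76 0 4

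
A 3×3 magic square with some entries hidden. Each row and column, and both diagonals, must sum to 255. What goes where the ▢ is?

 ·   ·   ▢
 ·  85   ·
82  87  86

88

The remaining cell in column 2 is (1,2) = 255 − 172 = 83.
Main diagonal needs 255; the known cells sum to 171, so (1,1) = 84.
From anti-diagonal, 255 − (85 + 82) gives (1,3) = 88.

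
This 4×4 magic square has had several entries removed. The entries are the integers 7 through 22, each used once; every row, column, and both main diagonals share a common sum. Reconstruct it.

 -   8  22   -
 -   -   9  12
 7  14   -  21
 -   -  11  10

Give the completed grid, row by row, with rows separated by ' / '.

The entries are 7 through 22, which sum to 232, so each line sums to 232/4 = 58.
Row 3 needs 58; the known cells sum to 42, so (3,3) = 16.
The remaining cell in column 4 is (1,4) = 58 − 43 = 15.
From anti-diagonal, 58 − (15 + 9 + 14) gives (4,1) = 20.
Row 1 must total 58; the given cells sum to 45, so (1,1) = 13.
Row 4 must total 58; the given cells sum to 41, so (4,2) = 17.
From column 1, 58 − (13 + 7 + 20) gives (2,1) = 18.
Column 2 must total 58; the given cells sum to 39, so (2,2) = 19.

13 8 22 15 / 18 19 9 12 / 7 14 16 21 / 20 17 11 10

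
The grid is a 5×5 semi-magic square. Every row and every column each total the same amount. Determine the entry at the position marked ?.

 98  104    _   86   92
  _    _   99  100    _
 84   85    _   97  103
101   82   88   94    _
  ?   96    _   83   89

Column 4 is complete and sums to 460; that is the magic constant.
From row 1, 460 − (98 + 104 + 86 + 92) gives (1,3) = 80.
Using row 3: 84 + 85 + 97 + 103 + ? → (3,3) = 460 − 369 = 91.
Using row 4: 101 + 82 + 88 + 94 + ? → (4,5) = 460 − 365 = 95.
Column 2 must total 460; the given cells sum to 367, so (2,2) = 93.
From column 3, 460 − (80 + 99 + 91 + 88) gives (5,3) = 102.
Column 5 needs 460; the known cells sum to 379, so (2,5) = 81.
The remaining cell in row 2 is (2,1) = 460 − 373 = 87.
The remaining cell in row 5 is (5,1) = 460 − 370 = 90.

90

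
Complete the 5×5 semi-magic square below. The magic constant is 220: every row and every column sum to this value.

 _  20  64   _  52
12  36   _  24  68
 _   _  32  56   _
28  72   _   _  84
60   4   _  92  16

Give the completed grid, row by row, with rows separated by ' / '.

Row 2 must total 220; the given cells sum to 140, so (2,3) = 80.
Row 5 must total 220; the given cells sum to 172, so (5,3) = 48.
Column 2: 20 + 36 + 72 + 4 + ? = 220, so (3,2) = 88.
The remaining cell in column 3 is (4,3) = 220 − 224 = -4.
Using column 5: 52 + 68 + 84 + 16 + ? → (3,5) = 220 − 220 = 0.
Row 3 must total 220; the given cells sum to 176, so (3,1) = 44.
Row 4 needs 220; the known cells sum to 180, so (4,4) = 40.
Column 1 must total 220; the given cells sum to 144, so (1,1) = 76.
The remaining cell in column 4 is (1,4) = 220 − 212 = 8.

76 20 64 8 52 / 12 36 80 24 68 / 44 88 32 56 0 / 28 72 -4 40 84 / 60 4 48 92 16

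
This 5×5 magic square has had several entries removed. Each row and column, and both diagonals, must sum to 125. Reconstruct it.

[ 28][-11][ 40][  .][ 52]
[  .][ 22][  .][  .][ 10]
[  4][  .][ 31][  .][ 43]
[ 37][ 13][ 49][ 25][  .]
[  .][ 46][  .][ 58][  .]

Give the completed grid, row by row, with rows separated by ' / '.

Using row 1: 28 + (-11) + 40 + 52 + ? → (1,4) = 125 − 109 = 16.
Row 4 must total 125; the given cells sum to 124, so (4,5) = 1.
Using column 2: -11 + 22 + 13 + 46 + ? → (3,2) = 125 − 70 = 55.
The remaining cell in column 5 is (5,5) = 125 − 106 = 19.
Row 3 must total 125; the given cells sum to 133, so (3,4) = -8.
From column 4, 125 − (16 + (-8) + 25 + 58) gives (2,4) = 34.
The remaining cell in anti-diagonal is (5,1) = 125 − 130 = -5.
Using row 5: -5 + 46 + 58 + 19 + ? → (5,3) = 125 − 118 = 7.
The remaining cell in column 1 is (2,1) = 125 − 64 = 61.
Using column 3: 40 + 31 + 49 + 7 + ? → (2,3) = 125 − 127 = -2.

28 -11 40 16 52 / 61 22 -2 34 10 / 4 55 31 -8 43 / 37 13 49 25 1 / -5 46 7 58 19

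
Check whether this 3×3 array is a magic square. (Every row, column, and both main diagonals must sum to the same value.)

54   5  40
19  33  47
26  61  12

Row 1: 54 + 5 + 40 = 99.
Row 2: 19 + 33 + 47 = 99.
Row 3: 26 + 61 + 12 = 99.
Column 1: 54 + 19 + 26 = 99.
Column 2: 5 + 33 + 61 = 99.
Column 3: 40 + 47 + 12 = 99.
Main diagonal: 54 + 33 + 12 = 99.
Anti-diagonal: 40 + 33 + 26 = 99.
All lines sum to 99.

Yes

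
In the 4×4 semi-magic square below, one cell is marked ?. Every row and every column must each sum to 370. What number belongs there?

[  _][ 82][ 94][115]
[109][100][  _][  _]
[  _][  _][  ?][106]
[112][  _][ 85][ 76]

From row 1, 370 − (82 + 94 + 115) gives (1,1) = 79.
Row 4 must total 370; the given cells sum to 273, so (4,2) = 97.
From column 1, 370 − (79 + 109 + 112) gives (3,1) = 70.
From column 2, 370 − (82 + 100 + 97) gives (3,2) = 91.
Column 4 must total 370; the given cells sum to 297, so (2,4) = 73.
Using row 2: 109 + 100 + 73 + ? → (2,3) = 370 − 282 = 88.
The remaining cell in row 3 is (3,3) = 370 − 267 = 103.

103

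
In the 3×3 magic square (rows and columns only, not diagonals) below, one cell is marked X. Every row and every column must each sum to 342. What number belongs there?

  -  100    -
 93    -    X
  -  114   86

121

Row 3: 114 + 86 + ? = 342, so (3,1) = 142.
Column 1: 93 + 142 + ? = 342, so (1,1) = 107.
Using column 2: 100 + 114 + ? → (2,2) = 342 − 214 = 128.
Row 1: 107 + 100 + ? = 342, so (1,3) = 135.
Using row 2: 93 + 128 + ? → (2,3) = 342 − 221 = 121.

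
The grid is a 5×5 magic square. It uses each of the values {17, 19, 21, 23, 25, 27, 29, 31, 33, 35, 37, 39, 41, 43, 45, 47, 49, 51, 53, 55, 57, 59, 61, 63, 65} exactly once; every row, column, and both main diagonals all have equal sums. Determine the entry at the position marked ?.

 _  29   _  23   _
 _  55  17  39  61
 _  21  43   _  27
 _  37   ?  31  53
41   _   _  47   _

The 25 entries sum to 1025, so each line sums to 1025/5 = 205.
Row 2 must total 205; the given cells sum to 172, so (2,1) = 33.
Using column 2: 29 + 55 + 21 + 37 + ? → (5,2) = 205 − 142 = 63.
The remaining cell in column 4 is (3,4) = 205 − 140 = 65.
Anti-diagonal must total 205; the given cells sum to 160, so (1,5) = 45.
The remaining cell in row 3 is (3,1) = 205 − 156 = 49.
Column 5 needs 205; the known cells sum to 186, so (5,5) = 19.
Main diagonal: 55 + 43 + 31 + 19 + ? = 205, so (1,1) = 57.
Row 1: 57 + 29 + 23 + 45 + ? = 205, so (1,3) = 51.
Row 5 must total 205; the given cells sum to 170, so (5,3) = 35.
From column 1, 205 − (57 + 33 + 49 + 41) gives (4,1) = 25.
From column 3, 205 − (51 + 17 + 43 + 35) gives (4,3) = 59.

59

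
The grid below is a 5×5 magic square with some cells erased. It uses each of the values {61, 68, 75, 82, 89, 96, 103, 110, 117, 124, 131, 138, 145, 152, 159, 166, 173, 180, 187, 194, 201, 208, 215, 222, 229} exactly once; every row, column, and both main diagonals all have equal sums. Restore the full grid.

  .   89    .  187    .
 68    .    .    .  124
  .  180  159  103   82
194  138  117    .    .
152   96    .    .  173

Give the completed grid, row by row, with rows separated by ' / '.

110 89 208 187 131 / 68 222 166 145 124 / 201 180 159 103 82 / 194 138 117 61 215 / 152 96 75 229 173

The 25 entries sum to 3625, so each line sums to 3625/5 = 725.
From row 3, 725 − (180 + 159 + 103 + 82) gives (3,1) = 201.
Using column 1: 68 + 201 + 194 + 152 + ? → (1,1) = 725 − 615 = 110.
Column 2 must total 725; the given cells sum to 503, so (2,2) = 222.
From main diagonal, 725 − (110 + 222 + 159 + 173) gives (4,4) = 61.
Row 4 needs 725; the known cells sum to 510, so (4,5) = 215.
The remaining cell in column 5 is (1,5) = 725 − 594 = 131.
From anti-diagonal, 725 − (131 + 159 + 138 + 152) gives (2,4) = 145.
Row 1: 110 + 89 + 187 + 131 + ? = 725, so (1,3) = 208.
Row 2: 68 + 222 + 145 + 124 + ? = 725, so (2,3) = 166.
Using column 3: 208 + 166 + 159 + 117 + ? → (5,3) = 725 − 650 = 75.
Using column 4: 187 + 145 + 103 + 61 + ? → (5,4) = 725 − 496 = 229.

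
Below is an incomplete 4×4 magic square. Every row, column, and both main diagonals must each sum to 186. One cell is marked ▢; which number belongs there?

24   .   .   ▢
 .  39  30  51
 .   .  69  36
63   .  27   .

Row 2: 39 + 30 + 51 + ? = 186, so (2,1) = 66.
Column 1 must total 186; the given cells sum to 153, so (3,1) = 33.
The remaining cell in column 3 is (1,3) = 186 − 126 = 60.
The remaining cell in main diagonal is (4,4) = 186 − 132 = 54.
Row 3: 33 + 69 + 36 + ? = 186, so (3,2) = 48.
Row 4 needs 186; the known cells sum to 144, so (4,2) = 42.
The remaining cell in column 2 is (1,2) = 186 − 129 = 57.
The remaining cell in column 4 is (1,4) = 186 − 141 = 45.

45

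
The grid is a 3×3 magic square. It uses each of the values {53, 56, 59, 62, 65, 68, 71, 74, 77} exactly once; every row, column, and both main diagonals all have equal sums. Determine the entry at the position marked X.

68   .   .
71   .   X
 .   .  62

59

The 9 entries sum to 585, so each line sums to 585/3 = 195.
Using column 1: 68 + 71 + ? → (3,1) = 195 − 139 = 56.
The remaining cell in main diagonal is (2,2) = 195 − 130 = 65.
Using anti-diagonal: 65 + 56 + ? → (1,3) = 195 − 121 = 74.
Row 1 must total 195; the given cells sum to 142, so (1,2) = 53.
From row 2, 195 − (71 + 65) gives (2,3) = 59.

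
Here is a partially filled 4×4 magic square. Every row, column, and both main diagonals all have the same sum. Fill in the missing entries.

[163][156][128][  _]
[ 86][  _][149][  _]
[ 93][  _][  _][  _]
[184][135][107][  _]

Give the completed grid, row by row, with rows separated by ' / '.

163 156 128 79 / 86 121 149 170 / 93 114 142 177 / 184 135 107 100

Column 1 is already complete: 163 + 86 + 93 + 184 = 526, so that is the magic constant.
From row 1, 526 − (163 + 156 + 128) gives (1,4) = 79.
Using row 4: 184 + 135 + 107 + ? → (4,4) = 526 − 426 = 100.
Using column 3: 128 + 149 + 107 + ? → (3,3) = 526 − 384 = 142.
Main diagonal: 163 + 142 + 100 + ? = 526, so (2,2) = 121.
Anti-diagonal needs 526; the known cells sum to 412, so (3,2) = 114.
Row 2: 86 + 121 + 149 + ? = 526, so (2,4) = 170.
Row 3 must total 526; the given cells sum to 349, so (3,4) = 177.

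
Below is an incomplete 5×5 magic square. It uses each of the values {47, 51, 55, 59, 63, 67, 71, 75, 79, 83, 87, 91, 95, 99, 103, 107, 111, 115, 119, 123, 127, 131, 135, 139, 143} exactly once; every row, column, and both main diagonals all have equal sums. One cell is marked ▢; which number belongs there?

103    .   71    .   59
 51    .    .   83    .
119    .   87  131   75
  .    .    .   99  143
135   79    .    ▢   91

47

The 25 entries sum to 2375, so each line sums to 2375/5 = 475.
Row 3 needs 475; the known cells sum to 412, so (3,2) = 63.
Column 1 must total 475; the given cells sum to 408, so (4,1) = 67.
Column 5 needs 475; the known cells sum to 368, so (2,5) = 107.
Using main diagonal: 103 + 87 + 99 + 91 + ? → (2,2) = 475 − 380 = 95.
Anti-diagonal needs 475; the known cells sum to 364, so (4,2) = 111.
Row 2: 51 + 95 + 83 + 107 + ? = 475, so (2,3) = 139.
From row 4, 475 − (67 + 111 + 99 + 143) gives (4,3) = 55.
Column 2 must total 475; the given cells sum to 348, so (1,2) = 127.
Using column 3: 71 + 139 + 87 + 55 + ? → (5,3) = 475 − 352 = 123.
From row 1, 475 − (103 + 127 + 71 + 59) gives (1,4) = 115.
Row 5 must total 475; the given cells sum to 428, so (5,4) = 47.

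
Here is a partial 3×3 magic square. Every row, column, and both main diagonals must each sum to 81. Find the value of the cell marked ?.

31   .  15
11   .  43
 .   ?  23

Using row 1: 31 + 15 + ? → (1,2) = 81 − 46 = 35.
The remaining cell in row 2 is (2,2) = 81 − 54 = 27.
From column 1, 81 − (31 + 11) gives (3,1) = 39.
From column 2, 81 − (35 + 27) gives (3,2) = 19.

19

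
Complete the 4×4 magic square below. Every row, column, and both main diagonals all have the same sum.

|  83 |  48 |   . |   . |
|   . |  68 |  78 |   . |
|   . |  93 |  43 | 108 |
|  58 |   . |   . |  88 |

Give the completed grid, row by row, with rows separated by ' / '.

Main diagonal is already complete: 83 + 68 + 43 + 88 = 282, so that is the magic constant.
Row 3 must total 282; the given cells sum to 244, so (3,1) = 38.
Column 1: 83 + 38 + 58 + ? = 282, so (2,1) = 103.
From column 2, 282 − (48 + 68 + 93) gives (4,2) = 73.
From anti-diagonal, 282 − (78 + 93 + 58) gives (1,4) = 53.
Using row 1: 83 + 48 + 53 + ? → (1,3) = 282 − 184 = 98.
From row 2, 282 − (103 + 68 + 78) gives (2,4) = 33.
The remaining cell in row 4 is (4,3) = 282 − 219 = 63.

83 48 98 53 / 103 68 78 33 / 38 93 43 108 / 58 73 63 88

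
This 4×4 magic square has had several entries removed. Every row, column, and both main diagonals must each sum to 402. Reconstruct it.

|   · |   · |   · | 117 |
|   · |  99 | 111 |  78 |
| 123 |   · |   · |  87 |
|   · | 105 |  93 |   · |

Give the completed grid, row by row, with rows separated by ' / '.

81 108 96 117 / 114 99 111 78 / 123 90 102 87 / 84 105 93 120

Using row 2: 99 + 111 + 78 + ? → (2,1) = 402 − 288 = 114.
From column 4, 402 − (117 + 78 + 87) gives (4,4) = 120.
From row 4, 402 − (105 + 93 + 120) gives (4,1) = 84.
Using column 1: 114 + 123 + 84 + ? → (1,1) = 402 − 321 = 81.
Main diagonal must total 402; the given cells sum to 300, so (3,3) = 102.
Anti-diagonal: 117 + 111 + 84 + ? = 402, so (3,2) = 90.
The remaining cell in column 2 is (1,2) = 402 − 294 = 108.
Column 3 must total 402; the given cells sum to 306, so (1,3) = 96.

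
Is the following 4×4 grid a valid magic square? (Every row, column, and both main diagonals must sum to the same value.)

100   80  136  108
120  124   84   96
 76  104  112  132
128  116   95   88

Row 1: 100 + 80 + 136 + 108 = 424.
Row 2: 120 + 124 + 84 + 96 = 424.
Row 3: 76 + 104 + 112 + 132 = 424.
Row 4: 128 + 116 + 95 + 88 = 427.
Column 1: 100 + 120 + 76 + 128 = 424.
Column 2: 80 + 124 + 104 + 116 = 424.
Column 3: 136 + 84 + 112 + 95 = 427.
Column 4: 108 + 96 + 132 + 88 = 424.
Main diagonal: 100 + 124 + 112 + 88 = 424.
Anti-diagonal: 108 + 84 + 104 + 128 = 424.

No — column 1 sums to 424 but row 4 sums to 427.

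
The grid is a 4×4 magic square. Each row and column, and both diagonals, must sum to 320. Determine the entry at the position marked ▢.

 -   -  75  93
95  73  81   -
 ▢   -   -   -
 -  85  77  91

89

From row 2, 320 − (95 + 73 + 81) gives (2,4) = 71.
Using row 4: 85 + 77 + 91 + ? → (4,1) = 320 − 253 = 67.
The remaining cell in column 3 is (3,3) = 320 − 233 = 87.
From column 4, 320 − (93 + 71 + 91) gives (3,4) = 65.
Main diagonal must total 320; the given cells sum to 251, so (1,1) = 69.
Anti-diagonal needs 320; the known cells sum to 241, so (3,2) = 79.
From row 1, 320 − (69 + 75 + 93) gives (1,2) = 83.
From row 3, 320 − (79 + 87 + 65) gives (3,1) = 89.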